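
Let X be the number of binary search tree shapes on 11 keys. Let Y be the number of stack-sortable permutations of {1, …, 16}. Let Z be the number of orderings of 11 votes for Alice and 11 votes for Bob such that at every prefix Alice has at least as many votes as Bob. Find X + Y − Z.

Binary trees (left/right distinguished) on n nodes are counted by C_n; here n = 11. So X = C_11 = 58786.
By Knuth's characterisation, the stack-sortable permutations of length 16 are the 231-avoiders, numbering C_16. So Y = C_16 = 35357670.
Reading a vote for the leader as '(' and for the other as ')' turns such a sequence into a balanced string of 11 pairs, so the count is C_11. So Z = C_11 = 58786.
X + Y − Z = 58786 + 35357670 − 58786 = 35357670.

35357670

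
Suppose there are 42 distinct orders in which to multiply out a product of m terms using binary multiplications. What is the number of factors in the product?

Parenthesizations of m factors are counted by C_{m−1}. The Catalan number equal to 42 is C_5.
So the index is 5, and the number of factors is 5 + 1 = 6.

6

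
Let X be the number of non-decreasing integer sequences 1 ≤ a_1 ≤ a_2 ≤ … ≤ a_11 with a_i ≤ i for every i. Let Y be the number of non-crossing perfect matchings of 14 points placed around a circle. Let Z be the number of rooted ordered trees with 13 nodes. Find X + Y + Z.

267227

Weakly increasing sequences with a_i ≤ i biject with Dyck paths of semilength 11, so there are C_11. So X = C_11 = 58786.
Non-crossing perfect matchings of 2n points on a circle are counted by C_n; with 14 points, n = 7. So Y = C_7 = 429.
Rooted ordered (plane) trees on m nodes have m−1 edges and are counted by C_{m−1}; m = 13 gives C_12. So Z = C_12 = 208012.
X + Y + Z = 58786 + 429 + 208012 = 267227.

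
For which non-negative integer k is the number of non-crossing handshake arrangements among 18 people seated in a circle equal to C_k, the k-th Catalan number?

9

With 18 = 2·9 people, non-crossing handshake pairings are non-crossing perfect matchings on a circle, counted by C_9.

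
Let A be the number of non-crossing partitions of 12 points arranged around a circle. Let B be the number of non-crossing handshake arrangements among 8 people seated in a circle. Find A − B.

Non-crossing partitions of an n-element set are counted by C_n; here n = 12. So A = C_12 = 208012.
With 8 = 2·4 people, non-crossing handshake pairings are non-crossing perfect matchings on a circle, counted by C_4. So B = C_4 = 14.
A − B = 208012 − 14 = 207998.

207998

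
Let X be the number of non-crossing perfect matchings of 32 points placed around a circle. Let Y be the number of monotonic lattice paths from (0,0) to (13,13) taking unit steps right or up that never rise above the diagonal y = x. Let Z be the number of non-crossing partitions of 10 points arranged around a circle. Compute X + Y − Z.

36083774

Pairing 32 circle points by 16 non-crossing chords gives C_16 matchings. So X = C_16 = 35357670.
Monotone paths in an n×n grid that stay weakly below the diagonal are counted by C_n; here n = 13. So Y = C_13 = 742900.
Non-crossing partitions of an n-element set are counted by C_n; here n = 10. So Z = C_10 = 16796.
X + Y − Z = 35357670 + 742900 − 16796 = 36083774.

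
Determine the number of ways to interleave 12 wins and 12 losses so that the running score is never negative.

208012

Ballot sequences with n votes each where one side never trails are Dyck words, counted by C_n; here n = 12.
C_12 = C(24,12)/13 = 2704156/13 = 208012.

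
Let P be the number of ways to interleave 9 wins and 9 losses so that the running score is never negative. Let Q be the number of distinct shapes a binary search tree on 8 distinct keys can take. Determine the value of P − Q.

3432

Reading a vote for the leader as '(' and for the other as ')' turns such a sequence into a balanced string of 9 pairs, so the count is C_9. So P = C_9 = 4862.
There are C_n binary search tree shapes on n keys; with n = 8 that is C_8. So Q = C_8 = 1430.
P − Q = 4862 − 1430 = 3432.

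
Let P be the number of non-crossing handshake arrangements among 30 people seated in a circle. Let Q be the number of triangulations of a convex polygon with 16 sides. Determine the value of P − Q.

7020405

Non-crossing handshake pairings of 2n people are counted by C_n; 30 people gives n = 15. So P = C_15 = 9694845.
Triangulations of a convex m-gon are counted by C_{m−2}; with m = 16 this is C_14. So Q = C_14 = 2674440.
P − Q = 9694845 − 2674440 = 7020405.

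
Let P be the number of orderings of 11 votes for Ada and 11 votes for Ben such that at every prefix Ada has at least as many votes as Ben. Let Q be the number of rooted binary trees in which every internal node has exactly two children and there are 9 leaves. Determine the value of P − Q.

Reading a vote for the leader as '(' and for the other as ')' turns such a sequence into a balanced string of 11 pairs, so the count is C_11. So P = C_11 = 58786.
A full binary tree with L leaves has L−1 internal nodes and is counted by C_{L−1}; L = 9 gives C_8. So Q = C_8 = 1430.
P − Q = 58786 − 1430 = 57356.

57356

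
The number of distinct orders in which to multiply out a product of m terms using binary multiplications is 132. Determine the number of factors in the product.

7

Parenthesizations of m factors are counted by C_{m−1}; 132 = C_6.
So the index is 6, and the number of factors is 6 + 1 = 7.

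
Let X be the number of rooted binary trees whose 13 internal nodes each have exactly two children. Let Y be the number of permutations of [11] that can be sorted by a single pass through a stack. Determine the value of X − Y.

The number of full binary trees on 13 internal nodes is the Catalan number C_13. So X = C_13 = 742900.
By Knuth's characterisation, the stack-sortable permutations of length 11 are the 231-avoiders, numbering C_11. So Y = C_11 = 58786.
X − Y = 742900 − 58786 = 684114.

684114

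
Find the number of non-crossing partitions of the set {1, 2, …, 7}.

429

The non-crossing partitions of [7] form a lattice of size C_7.
C_7 = C_6 · 2(2·6+1)/(6+2) = 132 · 26/8 = 429.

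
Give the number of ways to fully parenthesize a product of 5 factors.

14

Parenthesizations of m factors correspond to full binary trees with m leaves, counted by C_{m−1}; m = 5 gives C_4.
C_4 = 14.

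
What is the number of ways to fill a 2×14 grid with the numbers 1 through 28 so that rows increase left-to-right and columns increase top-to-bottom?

Standard Young tableaux of shape 2×n are counted by C_n; here n = 14.
C_14 = C(28,14)/15 = 40116600/15 = 2674440.

2674440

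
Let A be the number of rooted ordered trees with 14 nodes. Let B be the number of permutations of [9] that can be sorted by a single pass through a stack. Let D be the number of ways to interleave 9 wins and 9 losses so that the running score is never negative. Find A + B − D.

742900

A rooted plane tree on 14 nodes has 13 edges, and such trees are counted by C_13. So A = C_13 = 742900.
Stack-sortable permutations are exactly the 231-avoiding ones, counted by C_n; here n = 9. So B = C_9 = 4862.
Reading a vote for the leader as '(' and for the other as ')' turns such a sequence into a balanced string of 9 pairs, so the count is C_9. So D = C_9 = 4862.
A + B − D = 742900 + 4862 − 4862 = 742900.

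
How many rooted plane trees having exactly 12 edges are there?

Rooted ordered trees with n edges are counted by C_n; here n = 12.
C_12 = C(24,12)/13 = 2704156/13 = 208012.

208012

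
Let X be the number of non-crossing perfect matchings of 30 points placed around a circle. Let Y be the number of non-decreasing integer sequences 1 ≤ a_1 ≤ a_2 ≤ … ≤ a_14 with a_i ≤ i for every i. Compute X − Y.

7020405

Non-crossing perfect matchings of 2n points on a circle are counted by C_n; with 30 points, n = 15. So X = C_15 = 9694845.
Such sub-staircase sequences of length n are counted by C_n; here n = 14. So Y = C_14 = 2674440.
X − Y = 9694845 − 2674440 = 7020405.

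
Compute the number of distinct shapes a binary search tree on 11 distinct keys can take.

58786

Binary trees (left/right distinguished) on n nodes are counted by C_n; here n = 11.
C_11 = C(22,11)/12 = 705432/12 = 58786.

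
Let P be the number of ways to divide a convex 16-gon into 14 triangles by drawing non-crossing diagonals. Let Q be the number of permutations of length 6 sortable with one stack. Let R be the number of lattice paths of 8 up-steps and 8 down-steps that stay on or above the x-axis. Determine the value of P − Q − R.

2672878

Triangulations of a convex m-gon are counted by C_{m−2}; with m = 16 this is C_14. So P = C_14 = 2674440.
By Knuth's characterisation, the stack-sortable permutations of length 6 are the 231-avoiders, numbering C_6. So Q = C_6 = 132.
A Dyck path with 8 up-steps and 8 down-steps has semilength 8, so there are C_8 of them. So R = C_8 = 1430.
P − Q − R = 2674440 − 132 − 1430 = 2672878.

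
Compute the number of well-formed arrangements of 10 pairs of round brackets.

16796

With 10 pairs the number of balanced bracket strings is the Catalan number C_10.
C_10 = C(20,10)/11 = 184756/11 = 16796.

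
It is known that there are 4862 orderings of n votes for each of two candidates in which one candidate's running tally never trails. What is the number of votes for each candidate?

Such ballot sequences with n votes each are counted by C_n. The Catalan number equal to 4862 is C_9.

9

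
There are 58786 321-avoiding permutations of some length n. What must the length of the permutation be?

Permutations of [n] avoiding a fixed length-3 pattern are counted by C_n, and C_11 = 58786.

11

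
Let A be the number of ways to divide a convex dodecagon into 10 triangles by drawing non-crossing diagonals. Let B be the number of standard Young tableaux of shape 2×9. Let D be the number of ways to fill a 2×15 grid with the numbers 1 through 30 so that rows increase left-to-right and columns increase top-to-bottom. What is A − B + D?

9706779

The number of triangulations of a 12-gon is the Catalan number C_10 (index = sides − 2). So A = C_10 = 16796.
By the hook-length formula (or a Dyck-path bijection), SYT of shape 2×9 number C_9. So B = C_9 = 4862.
By the hook-length formula (or a Dyck-path bijection), SYT of shape 2×15 number C_15. So D = C_15 = 9694845.
A − B + D = 16796 − 4862 + 9694845 = 9706779.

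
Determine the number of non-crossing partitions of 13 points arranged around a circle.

Non-crossing partitions of an n-element set are counted by C_n; here n = 13.
C_13 = 742900.

742900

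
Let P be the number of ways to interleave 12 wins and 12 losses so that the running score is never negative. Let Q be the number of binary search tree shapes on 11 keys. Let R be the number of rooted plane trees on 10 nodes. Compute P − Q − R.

Reading a vote for the leader as '(' and for the other as ')' turns such a sequence into a balanced string of 12 pairs, so the count is C_12. So P = C_12 = 208012.
Binary trees (left/right distinguished) on n nodes are counted by C_n; here n = 11. So Q = C_11 = 58786.
A rooted plane tree on 10 nodes has 9 edges, and such trees are counted by C_9. So R = C_9 = 4862.
P − Q − R = 208012 − 58786 − 4862 = 144364.

144364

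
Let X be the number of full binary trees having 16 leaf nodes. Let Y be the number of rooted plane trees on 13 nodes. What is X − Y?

A full binary tree with L leaves has L−1 internal nodes and is counted by C_{L−1}; L = 16 gives C_15. So X = C_15 = 9694845.
A rooted plane tree on 13 nodes has 12 edges, and such trees are counted by C_12. So Y = C_12 = 208012.
X − Y = 9694845 − 208012 = 9486833.

9486833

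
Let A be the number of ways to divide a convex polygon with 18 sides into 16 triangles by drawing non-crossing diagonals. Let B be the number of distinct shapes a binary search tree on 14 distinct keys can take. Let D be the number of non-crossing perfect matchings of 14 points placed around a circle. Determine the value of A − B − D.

Triangulations of a convex m-gon are counted by C_{m−2}; with m = 18 this is C_16. So A = C_16 = 35357670.
Binary trees (left/right distinguished) on n nodes are counted by C_n; here n = 14. So B = C_14 = 2674440.
Non-crossing perfect matchings of 2n points on a circle are counted by C_n; with 14 points, n = 7. So D = C_7 = 429.
A − B − D = 35357670 − 2674440 − 429 = 32682801.

32682801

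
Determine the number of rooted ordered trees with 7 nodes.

Rooted ordered (plane) trees on m nodes have m−1 edges and are counted by C_{m−1}; m = 7 gives C_6.
C_6 = 132.

132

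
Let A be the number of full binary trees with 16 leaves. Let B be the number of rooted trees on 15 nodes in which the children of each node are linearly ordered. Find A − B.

7020405

A full binary tree with L leaves has L−1 internal nodes and is counted by C_{L−1}; L = 16 gives C_15. So A = C_15 = 9694845.
Rooted ordered (plane) trees on m nodes have m−1 edges and are counted by C_{m−1}; m = 15 gives C_14. So B = C_14 = 2674440.
A − B = 9694845 − 2674440 = 7020405.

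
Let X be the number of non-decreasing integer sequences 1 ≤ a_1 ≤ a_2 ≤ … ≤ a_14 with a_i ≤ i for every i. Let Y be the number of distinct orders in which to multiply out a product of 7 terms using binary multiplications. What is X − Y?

Weakly increasing sequences with a_i ≤ i biject with Dyck paths of semilength 14, so there are C_14. So X = C_14 = 2674440.
Bracketing 7 factors into binary products is counted by C_{7−1} = C_6. So Y = C_6 = 132.
X − Y = 2674440 − 132 = 2674308.

2674308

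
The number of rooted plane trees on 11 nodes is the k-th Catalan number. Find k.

10

A rooted plane tree on 11 nodes has 10 edges, and such trees are counted by C_10.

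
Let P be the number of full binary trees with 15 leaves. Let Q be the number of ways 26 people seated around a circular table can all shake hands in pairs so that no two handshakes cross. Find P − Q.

1931540

Full binary trees with 15 leaves have 15−1 = 14 internal nodes, so there are C_14 of them. So P = C_14 = 2674440.
Non-crossing handshake pairings of 2n people are counted by C_n; 26 people gives n = 13. So Q = C_13 = 742900.
P − Q = 2674440 − 742900 = 1931540.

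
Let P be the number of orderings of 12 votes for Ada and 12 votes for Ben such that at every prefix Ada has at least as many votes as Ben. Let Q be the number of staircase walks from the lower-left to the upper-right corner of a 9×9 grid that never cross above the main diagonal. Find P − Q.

203150

Ballot sequences with n votes each where one side never trails are Dyck words, counted by C_n; here n = 12. So P = C_12 = 208012.
Sub-diagonal monotone paths from (0,0) to (9,9) biject with Dyck paths of semilength 9, giving C_9. So Q = C_9 = 4862.
P − Q = 208012 − 4862 = 203150.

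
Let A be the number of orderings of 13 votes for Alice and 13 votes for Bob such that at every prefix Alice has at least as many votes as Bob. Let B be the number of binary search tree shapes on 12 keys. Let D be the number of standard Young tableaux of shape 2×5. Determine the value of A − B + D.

534930

Reading a vote for the leader as '(' and for the other as ')' turns such a sequence into a balanced string of 13 pairs, so the count is C_13. So A = C_13 = 742900.
Binary trees (left/right distinguished) on n nodes are counted by C_n; here n = 12. So B = C_12 = 208012.
By the hook-length formula (or a Dyck-path bijection), SYT of shape 2×5 number C_5. So D = C_5 = 42.
A − B + D = 742900 − 208012 + 42 = 534930.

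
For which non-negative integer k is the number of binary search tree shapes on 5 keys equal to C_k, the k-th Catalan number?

5

There are C_n binary search tree shapes on n keys; with n = 5 that is C_5.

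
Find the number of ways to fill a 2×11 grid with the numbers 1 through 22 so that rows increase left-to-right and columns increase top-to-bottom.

58786

By the hook-length formula (or a Dyck-path bijection), SYT of shape 2×11 number C_11.
C_11 = C(22,11)/12 = 705432/12 = 58786.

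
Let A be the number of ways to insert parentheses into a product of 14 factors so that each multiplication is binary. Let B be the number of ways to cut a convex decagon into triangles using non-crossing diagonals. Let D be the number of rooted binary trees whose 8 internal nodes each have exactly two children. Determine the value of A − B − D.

740040

Parenthesizations of m factors correspond to full binary trees with m leaves, counted by C_{m−1}; m = 14 gives C_13. So A = C_13 = 742900.
The number of triangulations of a 10-gon is the Catalan number C_8 (index = sides − 2). So B = C_8 = 1430.
Full binary trees with n internal nodes are counted by C_n; here n = 8. So D = C_8 = 1430.
A − B − D = 742900 − 1430 − 1430 = 740040.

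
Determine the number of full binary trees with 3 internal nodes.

5

The number of full binary trees on 3 internal nodes is the Catalan number C_3.
C_3 = C(6,3)/4 = 20/4 = 5.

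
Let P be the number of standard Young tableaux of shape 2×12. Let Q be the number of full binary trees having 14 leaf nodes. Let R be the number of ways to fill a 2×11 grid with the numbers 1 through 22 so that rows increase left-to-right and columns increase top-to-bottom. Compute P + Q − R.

892126

By the hook-length formula (or a Dyck-path bijection), SYT of shape 2×12 number C_12. So P = C_12 = 208012.
Full binary trees with 14 leaves have 14−1 = 13 internal nodes, so there are C_13 of them. So Q = C_13 = 742900.
By the hook-length formula (or a Dyck-path bijection), SYT of shape 2×11 number C_11. So R = C_11 = 58786.
P + Q − R = 208012 + 742900 − 58786 = 892126.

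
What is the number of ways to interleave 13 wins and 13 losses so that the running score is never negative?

Reading a vote for the leader as '(' and for the other as ')' turns such a sequence into a balanced string of 13 pairs, so the count is C_13.
C_13 = C(26,13)/14 = 10400600/14 = 742900.

742900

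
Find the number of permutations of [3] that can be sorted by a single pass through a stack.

By Knuth's characterisation, the stack-sortable permutations of length 3 are the 231-avoiders, numbering C_3.
C_3 = C(6,3)/4 = 20/4 = 5.

5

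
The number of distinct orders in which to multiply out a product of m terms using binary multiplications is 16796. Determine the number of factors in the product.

Parenthesizations of m factors are counted by C_{m−1}. Since C_10 = 16796, the index is 10.
So the index is 10, and the number of factors is 10 + 1 = 11.

11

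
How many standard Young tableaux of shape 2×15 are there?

9694845

By the hook-length formula (or a Dyck-path bijection), SYT of shape 2×15 number C_15.
C_15 = 9694845.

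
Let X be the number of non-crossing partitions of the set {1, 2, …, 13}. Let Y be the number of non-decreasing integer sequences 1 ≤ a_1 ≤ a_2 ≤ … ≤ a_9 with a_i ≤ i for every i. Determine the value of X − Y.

Non-crossing partitions of an n-element set are counted by C_n; here n = 13. So X = C_13 = 742900.
Weakly increasing sequences with a_i ≤ i biject with Dyck paths of semilength 9, so there are C_9. So Y = C_9 = 4862.
X − Y = 742900 − 4862 = 738038.

738038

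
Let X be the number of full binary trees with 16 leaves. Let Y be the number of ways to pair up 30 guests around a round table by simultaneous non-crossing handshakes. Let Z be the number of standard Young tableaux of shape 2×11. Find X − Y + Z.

Full binary trees with 16 leaves have 16−1 = 15 internal nodes, so there are C_15 of them. So X = C_15 = 9694845.
Non-crossing handshake pairings of 2n people are counted by C_n; 30 people gives n = 15. So Y = C_15 = 9694845.
By the hook-length formula (or a Dyck-path bijection), SYT of shape 2×11 number C_11. So Z = C_11 = 58786.
X − Y + Z = 9694845 − 9694845 + 58786 = 58786.

58786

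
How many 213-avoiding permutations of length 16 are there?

35357670

Permutations of [n] avoiding any single length-3 pattern are counted by C_n; here n = 16.
C_16 = C(32,16)/17 = 601080390/17 = 35357670.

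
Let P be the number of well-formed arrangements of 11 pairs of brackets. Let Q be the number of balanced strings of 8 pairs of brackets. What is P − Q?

57356

A balanced arrangement of 11 bracket pairs is a Dyck word of semilength 11, so the count is C_11. So P = C_11 = 58786.
A balanced arrangement of 8 bracket pairs is a Dyck word of semilength 8, so the count is C_8. So Q = C_8 = 1430.
P − Q = 58786 − 1430 = 57356.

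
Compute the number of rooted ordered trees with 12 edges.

208012

A rooted plane tree with 12 edges has 13 nodes, and the count is C_12.
C_12 = C(24,12)/13 = 2704156/13 = 208012.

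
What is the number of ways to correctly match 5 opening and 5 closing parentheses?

Balanced strings of n pairs of brackets are counted by C_n; here n = 5.
C_5 = C(10,5)/6 = 252/6 = 42.

42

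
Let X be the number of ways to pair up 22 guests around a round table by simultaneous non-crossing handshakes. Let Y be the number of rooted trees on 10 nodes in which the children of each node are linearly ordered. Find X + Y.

63648

Non-crossing handshake pairings of 2n people are counted by C_n; 22 people gives n = 11. So X = C_11 = 58786.
A rooted plane tree on 10 nodes has 9 edges, and such trees are counted by C_9. So Y = C_9 = 4862.
X + Y = 58786 + 4862 = 63648.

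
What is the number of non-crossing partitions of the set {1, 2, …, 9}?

4862

Non-crossing partitions of an n-element set are counted by C_n; here n = 9.
C_9 = C_8 · 2(2·8+1)/(8+2) = 1430 · 34/10 = 4862.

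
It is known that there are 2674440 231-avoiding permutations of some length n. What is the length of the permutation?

14

Permutations of [n] avoiding a fixed length-3 pattern are counted by C_n; 2674440 = C_14.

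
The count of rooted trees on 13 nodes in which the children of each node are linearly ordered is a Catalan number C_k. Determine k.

Rooted ordered (plane) trees on m nodes have m−1 edges and are counted by C_{m−1}; m = 13 gives C_12.

12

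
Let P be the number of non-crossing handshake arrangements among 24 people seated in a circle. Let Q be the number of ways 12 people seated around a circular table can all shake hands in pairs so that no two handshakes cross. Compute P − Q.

207880

With 24 = 2·12 people, non-crossing handshake pairings are non-crossing perfect matchings on a circle, counted by C_12. So P = C_12 = 208012.
With 12 = 2·6 people, non-crossing handshake pairings are non-crossing perfect matchings on a circle, counted by C_6. So Q = C_6 = 132.
P − Q = 208012 − 132 = 207880.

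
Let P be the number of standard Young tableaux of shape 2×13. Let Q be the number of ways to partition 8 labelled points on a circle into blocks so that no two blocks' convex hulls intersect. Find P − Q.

Standard Young tableaux of shape 2×n are counted by C_n; here n = 13. So P = C_13 = 742900.
The non-crossing partitions of [8] form a lattice of size C_8. So Q = C_8 = 1430.
P − Q = 742900 − 1430 = 741470.

741470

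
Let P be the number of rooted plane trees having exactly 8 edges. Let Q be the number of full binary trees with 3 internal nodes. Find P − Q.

Rooted ordered trees with n edges are counted by C_n; here n = 8. So P = C_8 = 1430.
Full binary trees with n internal nodes are counted by C_n; here n = 3. So Q = C_3 = 5.
P − Q = 1430 − 5 = 1425.

1425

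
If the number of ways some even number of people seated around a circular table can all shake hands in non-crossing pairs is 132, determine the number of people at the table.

12

Non-crossing handshake pairings of 2n people are counted by C_n, and C_6 = 132.
So n = 6, and there are 2n = 12 people.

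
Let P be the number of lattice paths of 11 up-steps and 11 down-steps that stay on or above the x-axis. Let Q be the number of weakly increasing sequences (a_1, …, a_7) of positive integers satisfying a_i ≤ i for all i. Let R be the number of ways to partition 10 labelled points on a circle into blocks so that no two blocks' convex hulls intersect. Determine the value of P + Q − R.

Dyck paths of semilength n (length 2n) are counted by C_n; here n = 11. So P = C_11 = 58786.
Weakly increasing sequences with a_i ≤ i biject with Dyck paths of semilength 7, so there are C_7. So Q = C_7 = 429.
Non-crossing partitions of an n-element set are counted by C_n; here n = 10. So R = C_10 = 16796.
P + Q − R = 58786 + 429 − 16796 = 42419.

42419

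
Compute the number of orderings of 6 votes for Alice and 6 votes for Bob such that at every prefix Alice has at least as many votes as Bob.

Reading a vote for the leader as '(' and for the other as ')' turns such a sequence into a balanced string of 6 pairs, so the count is C_6.
C_6 = C(12,6)/7 = 924/7 = 132.

132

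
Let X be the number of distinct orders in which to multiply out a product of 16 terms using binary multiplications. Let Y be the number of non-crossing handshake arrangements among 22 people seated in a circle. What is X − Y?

Ways to associate a product of 16 factors correspond to binary trees on 16 leaves, so the count is C_15. So X = C_15 = 9694845.
With 22 = 2·11 people, non-crossing handshake pairings are non-crossing perfect matchings on a circle, counted by C_11. So Y = C_11 = 58786.
X − Y = 9694845 − 58786 = 9636059.

9636059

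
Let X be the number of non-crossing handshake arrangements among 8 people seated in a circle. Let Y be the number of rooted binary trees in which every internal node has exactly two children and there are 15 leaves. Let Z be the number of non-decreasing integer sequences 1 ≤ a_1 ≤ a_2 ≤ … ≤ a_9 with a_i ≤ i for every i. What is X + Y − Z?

With 8 = 2·4 people, non-crossing handshake pairings are non-crossing perfect matchings on a circle, counted by C_4. So X = C_4 = 14.
Full binary trees with 15 leaves have 15−1 = 14 internal nodes, so there are C_14 of them. So Y = C_14 = 2674440.
Such sub-staircase sequences of length n are counted by C_n; here n = 9. So Z = C_9 = 4862.
X + Y − Z = 14 + 2674440 − 4862 = 2669592.

2669592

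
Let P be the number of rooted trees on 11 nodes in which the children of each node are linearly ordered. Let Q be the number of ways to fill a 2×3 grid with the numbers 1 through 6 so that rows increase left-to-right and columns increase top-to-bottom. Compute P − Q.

16791

A rooted plane tree on 11 nodes has 10 edges, and such trees are counted by C_10. So P = C_10 = 16796.
By the hook-length formula (or a Dyck-path bijection), SYT of shape 2×3 number C_3. So Q = C_3 = 5.
P − Q = 16796 − 5 = 16791.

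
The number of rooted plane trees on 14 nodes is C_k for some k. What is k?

13

Rooted ordered (plane) trees on m nodes have m−1 edges and are counted by C_{m−1}; m = 14 gives C_13.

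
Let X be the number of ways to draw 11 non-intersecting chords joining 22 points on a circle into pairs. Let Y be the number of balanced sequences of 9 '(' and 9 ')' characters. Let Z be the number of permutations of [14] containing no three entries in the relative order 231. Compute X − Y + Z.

Pairing 22 circle points by 11 non-crossing chords gives C_11 matchings. So X = C_11 = 58786.
With 9 pairs the number of balanced bracket strings is the Catalan number C_9. So Y = C_9 = 4862.
For any fixed pattern of length 3, the pattern-avoiding permutations of [14] number C_14. So Z = C_14 = 2674440.
X − Y + Z = 58786 − 4862 + 2674440 = 2728364.

2728364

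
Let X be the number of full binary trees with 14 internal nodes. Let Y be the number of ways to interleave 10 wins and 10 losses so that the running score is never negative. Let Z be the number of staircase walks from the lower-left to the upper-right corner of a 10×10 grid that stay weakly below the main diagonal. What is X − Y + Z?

2674440

Full binary trees with n internal nodes are counted by C_n; here n = 14. So X = C_14 = 2674440.
Ballot sequences with n votes each where one side never trails are Dyck words, counted by C_n; here n = 10. So Y = C_10 = 16796.
Monotone paths in an n×n grid that stay weakly below the diagonal are counted by C_n; here n = 10. So Z = C_10 = 16796.
X − Y + Z = 2674440 − 16796 + 16796 = 2674440.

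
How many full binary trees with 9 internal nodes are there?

Full binary trees with n internal nodes are counted by C_n; here n = 9.
C_9 = C(18,9)/10 = 48620/10 = 4862.

4862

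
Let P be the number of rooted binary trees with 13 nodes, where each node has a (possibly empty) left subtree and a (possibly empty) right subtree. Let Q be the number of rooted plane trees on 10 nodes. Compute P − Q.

Rooted binary trees with 13 nodes (each child slot possibly empty) number C_13. So P = C_13 = 742900.
A rooted plane tree on 10 nodes has 9 edges, and such trees are counted by C_9. So Q = C_9 = 4862.
P − Q = 742900 − 4862 = 738038.

738038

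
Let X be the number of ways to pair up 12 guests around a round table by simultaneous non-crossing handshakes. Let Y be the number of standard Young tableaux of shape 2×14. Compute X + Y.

2674572

With 12 = 2·6 people, non-crossing handshake pairings are non-crossing perfect matchings on a circle, counted by C_6. So X = C_6 = 132.
Standard Young tableaux of shape 2×n are counted by C_n; here n = 14. So Y = C_14 = 2674440.
X + Y = 132 + 2674440 = 2674572.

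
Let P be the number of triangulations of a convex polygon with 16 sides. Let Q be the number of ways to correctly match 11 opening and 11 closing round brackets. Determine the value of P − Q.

Triangulations of a convex m-gon are counted by C_{m−2}; with m = 16 this is C_14. So P = C_14 = 2674440.
With 11 pairs the number of balanced bracket strings is the Catalan number C_11. So Q = C_11 = 58786.
P − Q = 2674440 − 58786 = 2615654.

2615654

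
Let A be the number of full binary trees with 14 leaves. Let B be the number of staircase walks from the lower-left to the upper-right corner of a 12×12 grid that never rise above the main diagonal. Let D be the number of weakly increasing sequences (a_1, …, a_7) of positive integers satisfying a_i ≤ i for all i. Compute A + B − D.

A full binary tree with L leaves has L−1 internal nodes and is counted by C_{L−1}; L = 14 gives C_13. So A = C_13 = 742900.
Monotone paths in an n×n grid that stay weakly below the diagonal are counted by C_n; here n = 12. So B = C_12 = 208012.
Such sub-staircase sequences of length n are counted by C_n; here n = 7. So D = C_7 = 429.
A + B − D = 742900 + 208012 − 429 = 950483.

950483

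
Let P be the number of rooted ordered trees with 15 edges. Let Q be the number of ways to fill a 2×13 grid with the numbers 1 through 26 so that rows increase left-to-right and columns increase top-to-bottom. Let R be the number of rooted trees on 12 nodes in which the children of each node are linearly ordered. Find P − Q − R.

8893159

A rooted plane tree with 15 edges has 16 nodes, and the count is C_15. So P = C_15 = 9694845.
Standard Young tableaux of shape 2×n are counted by C_n; here n = 13. So Q = C_13 = 742900.
Rooted ordered (plane) trees on m nodes have m−1 edges and are counted by C_{m−1}; m = 12 gives C_11. So R = C_11 = 58786.
P − Q − R = 9694845 − 742900 − 58786 = 8893159.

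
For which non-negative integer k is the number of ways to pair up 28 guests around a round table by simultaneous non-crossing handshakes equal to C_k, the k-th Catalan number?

Non-crossing handshake pairings of 2n people are counted by C_n; 28 people gives n = 14.

14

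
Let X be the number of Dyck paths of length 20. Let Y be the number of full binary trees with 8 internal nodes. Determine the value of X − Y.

15366

Dyck paths of semilength n (length 2n) are counted by C_n; here n = 10. So X = C_10 = 16796.
Full binary trees with n internal nodes are counted by C_n; here n = 8. So Y = C_8 = 1430.
X − Y = 16796 − 1430 = 15366.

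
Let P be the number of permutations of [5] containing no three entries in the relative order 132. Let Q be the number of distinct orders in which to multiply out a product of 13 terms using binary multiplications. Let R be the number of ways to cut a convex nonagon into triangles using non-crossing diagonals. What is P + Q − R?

207625

For any fixed pattern of length 3, the pattern-avoiding permutations of [5] number C_5. So P = C_5 = 42.
Ways to associate a product of 13 factors correspond to binary trees on 13 leaves, so the count is C_12. So Q = C_12 = 208012.
The number of triangulations of a 9-gon is the Catalan number C_7 (index = sides − 2). So R = C_7 = 429.
P + Q − R = 42 + 208012 − 429 = 207625.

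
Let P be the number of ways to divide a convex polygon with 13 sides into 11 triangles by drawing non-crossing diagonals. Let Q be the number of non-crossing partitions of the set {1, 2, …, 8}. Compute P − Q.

Triangulations of a convex m-gon are counted by C_{m−2}; with m = 13 this is C_11. So P = C_11 = 58786.
Non-crossing partitions of an n-element set are counted by C_n; here n = 8. So Q = C_8 = 1430.
P − Q = 58786 − 1430 = 57356.

57356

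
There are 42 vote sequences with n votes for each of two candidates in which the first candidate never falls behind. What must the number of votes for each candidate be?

Such ballot sequences with n votes each are counted by C_n. Since C_5 = 42, the index is 5.

5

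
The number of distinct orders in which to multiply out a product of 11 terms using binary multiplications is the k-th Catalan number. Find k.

10

Ways to associate a product of 11 factors correspond to binary trees on 11 leaves, so the count is C_10.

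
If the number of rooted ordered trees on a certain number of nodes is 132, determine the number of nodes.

Rooted ordered trees on m nodes are counted by C_{m−1}. Since C_6 = 132, the index is 6.
So the index is 6, and the number of nodes is 6 + 1 = 7.

7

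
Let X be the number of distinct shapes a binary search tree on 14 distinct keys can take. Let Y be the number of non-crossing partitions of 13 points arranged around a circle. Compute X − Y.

Rooted binary trees with 14 nodes (each child slot possibly empty) number C_14. So X = C_14 = 2674440.
Non-crossing partitions of an n-element set are counted by C_n; here n = 13. So Y = C_13 = 742900.
X − Y = 2674440 − 742900 = 1931540.

1931540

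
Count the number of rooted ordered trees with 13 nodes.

208012

A rooted plane tree on 13 nodes has 12 edges, and such trees are counted by C_12.
C_12 = C_11 · 2(2·11+1)/(11+2) = 58786 · 46/13 = 208012.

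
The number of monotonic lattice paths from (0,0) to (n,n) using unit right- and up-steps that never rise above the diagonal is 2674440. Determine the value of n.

Such diagonal-avoiding paths in an n×n grid are counted by C_n. The Catalan number equal to 2674440 is C_14.

14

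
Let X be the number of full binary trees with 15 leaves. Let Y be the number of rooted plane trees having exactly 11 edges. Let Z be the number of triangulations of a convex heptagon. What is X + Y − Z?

A full binary tree with L leaves has L−1 internal nodes and is counted by C_{L−1}; L = 15 gives C_14. So X = C_14 = 2674440.
Rooted ordered trees with n edges are counted by C_n; here n = 11. So Y = C_11 = 58786.
The number of triangulations of a 7-gon is the Catalan number C_5 (index = sides − 2). So Z = C_5 = 42.
X + Y − Z = 2674440 + 58786 − 42 = 2733184.

2733184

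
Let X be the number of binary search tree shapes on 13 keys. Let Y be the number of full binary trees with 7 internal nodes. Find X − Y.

742471

Rooted binary trees with 13 nodes (each child slot possibly empty) number C_13. So X = C_13 = 742900.
Full binary trees with n internal nodes are counted by C_n; here n = 7. So Y = C_7 = 429.
X − Y = 742900 − 429 = 742471.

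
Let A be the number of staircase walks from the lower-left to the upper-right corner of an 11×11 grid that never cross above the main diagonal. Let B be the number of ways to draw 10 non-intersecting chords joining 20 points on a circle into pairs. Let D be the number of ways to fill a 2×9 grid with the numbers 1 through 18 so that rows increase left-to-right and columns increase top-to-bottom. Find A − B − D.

Sub-diagonal monotone paths from (0,0) to (11,11) biject with Dyck paths of semilength 11, giving C_11. So A = C_11 = 58786.
Pairing 20 circle points by 10 non-crossing chords gives C_10 matchings. So B = C_10 = 16796.
Standard Young tableaux of shape 2×n are counted by C_n; here n = 9. So D = C_9 = 4862.
A − B − D = 58786 − 16796 − 4862 = 37128.

37128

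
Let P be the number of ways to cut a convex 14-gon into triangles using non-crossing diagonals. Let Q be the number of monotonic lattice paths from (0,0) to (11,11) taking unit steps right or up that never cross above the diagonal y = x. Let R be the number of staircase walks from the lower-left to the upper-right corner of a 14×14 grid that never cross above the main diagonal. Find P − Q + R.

The number of triangulations of a 14-gon is the Catalan number C_12 (index = sides − 2). So P = C_12 = 208012.
Sub-diagonal monotone paths from (0,0) to (11,11) biject with Dyck paths of semilength 11, giving C_11. So Q = C_11 = 58786.
Monotone paths in an n×n grid that stay weakly below the diagonal are counted by C_n; here n = 14. So R = C_14 = 2674440.
P − Q + R = 208012 − 58786 + 2674440 = 2823666.

2823666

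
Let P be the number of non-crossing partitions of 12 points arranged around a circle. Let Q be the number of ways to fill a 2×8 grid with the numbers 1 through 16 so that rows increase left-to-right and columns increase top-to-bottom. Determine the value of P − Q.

206582

The non-crossing partitions of [12] form a lattice of size C_12. So P = C_12 = 208012.
By the hook-length formula (or a Dyck-path bijection), SYT of shape 2×8 number C_8. So Q = C_8 = 1430.
P − Q = 208012 − 1430 = 206582.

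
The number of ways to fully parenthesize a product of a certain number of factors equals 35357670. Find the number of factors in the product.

Parenthesizations of m factors are counted by C_{m−1}. Since C_16 = 35357670, the index is 16.
So the index is 16, and the number of factors is 16 + 1 = 17.

17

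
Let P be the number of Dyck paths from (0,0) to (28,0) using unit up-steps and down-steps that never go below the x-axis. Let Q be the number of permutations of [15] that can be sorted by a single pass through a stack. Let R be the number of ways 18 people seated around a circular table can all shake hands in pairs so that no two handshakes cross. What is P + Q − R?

12364423

Dyck paths of semilength n (length 2n) are counted by C_n; here n = 14. So P = C_14 = 2674440.
Stack-sortable permutations are exactly the 231-avoiding ones, counted by C_n; here n = 15. So Q = C_15 = 9694845.
With 18 = 2·9 people, non-crossing handshake pairings are non-crossing perfect matchings on a circle, counted by C_9. So R = C_9 = 4862.
P + Q − R = 2674440 + 9694845 − 4862 = 12364423.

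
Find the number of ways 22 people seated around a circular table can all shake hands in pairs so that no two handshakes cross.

58786

Non-crossing handshake pairings of 2n people are counted by C_n; 22 people gives n = 11.
C_11 = C(22,11)/12 = 705432/12 = 58786.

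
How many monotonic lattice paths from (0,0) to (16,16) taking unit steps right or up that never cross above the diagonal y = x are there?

35357670

Monotone paths in an n×n grid that stay weakly below the diagonal are counted by C_n; here n = 16.
C_16 = C(32,16)/17 = 601080390/17 = 35357670.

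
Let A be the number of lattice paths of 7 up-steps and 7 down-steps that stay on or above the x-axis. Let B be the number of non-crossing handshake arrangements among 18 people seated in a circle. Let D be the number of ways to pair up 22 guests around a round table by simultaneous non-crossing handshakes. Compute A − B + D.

54353

A Dyck path with 7 up-steps and 7 down-steps has semilength 7, so there are C_7 of them. So A = C_7 = 429.
Non-crossing handshake pairings of 2n people are counted by C_n; 18 people gives n = 9. So B = C_9 = 4862.
Non-crossing handshake pairings of 2n people are counted by C_n; 22 people gives n = 11. So D = C_11 = 58786.
A − B + D = 429 − 4862 + 58786 = 54353.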